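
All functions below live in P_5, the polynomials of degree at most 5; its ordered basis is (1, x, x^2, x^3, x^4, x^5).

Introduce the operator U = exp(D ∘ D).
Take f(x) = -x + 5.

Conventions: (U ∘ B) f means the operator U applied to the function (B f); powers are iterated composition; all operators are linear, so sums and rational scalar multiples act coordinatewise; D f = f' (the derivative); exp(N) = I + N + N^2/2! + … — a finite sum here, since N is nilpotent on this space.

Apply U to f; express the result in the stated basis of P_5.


the series for exp(D ∘ D) f terminates at order 0
exp(D ∘ D) f = -x + 5

the image equals g(x) = -x + 5


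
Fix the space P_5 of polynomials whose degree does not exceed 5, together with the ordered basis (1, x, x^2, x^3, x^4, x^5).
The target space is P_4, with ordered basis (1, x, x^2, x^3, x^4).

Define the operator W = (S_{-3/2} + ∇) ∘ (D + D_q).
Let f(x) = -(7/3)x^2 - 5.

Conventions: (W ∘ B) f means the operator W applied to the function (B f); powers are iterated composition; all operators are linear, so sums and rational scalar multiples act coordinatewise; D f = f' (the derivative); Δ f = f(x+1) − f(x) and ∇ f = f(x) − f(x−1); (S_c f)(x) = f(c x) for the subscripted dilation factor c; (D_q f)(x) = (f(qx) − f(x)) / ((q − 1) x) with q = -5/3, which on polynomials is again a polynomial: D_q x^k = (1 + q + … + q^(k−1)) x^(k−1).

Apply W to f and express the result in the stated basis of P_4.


the result is g(x) = (14/3)x - 28/9

D f = -(14/3)x
D_q f = (14/9)x
(D + D_q) f = -(28/9)x
S_{-3/2} (D + D_q) f = (14/3)x
∇ (D + D_q) f = -28/9
(S_{-3/2} + ∇) (D + D_q) f = (14/3)x - 28/9


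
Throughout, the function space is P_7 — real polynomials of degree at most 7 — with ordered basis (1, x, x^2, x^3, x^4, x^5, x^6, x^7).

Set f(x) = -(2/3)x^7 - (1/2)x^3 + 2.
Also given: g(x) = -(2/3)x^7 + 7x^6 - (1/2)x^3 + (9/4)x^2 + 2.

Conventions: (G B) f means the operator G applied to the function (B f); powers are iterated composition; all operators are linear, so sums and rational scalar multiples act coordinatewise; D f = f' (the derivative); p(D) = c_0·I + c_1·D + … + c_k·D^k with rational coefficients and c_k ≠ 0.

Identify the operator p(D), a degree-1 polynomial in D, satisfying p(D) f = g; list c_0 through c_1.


D^0 f = -(2/3)x^7 - (1/2)x^3 + 2
D^1 f = -(14/3)x^6 - (3/2)x^2
matching coefficients of g against c_0 f + c_1 Df + … from the top degree down determines the c_i
solution: c_0 = 1, c_1 = -3/2

c_0 = 1, c_1 = -3/2


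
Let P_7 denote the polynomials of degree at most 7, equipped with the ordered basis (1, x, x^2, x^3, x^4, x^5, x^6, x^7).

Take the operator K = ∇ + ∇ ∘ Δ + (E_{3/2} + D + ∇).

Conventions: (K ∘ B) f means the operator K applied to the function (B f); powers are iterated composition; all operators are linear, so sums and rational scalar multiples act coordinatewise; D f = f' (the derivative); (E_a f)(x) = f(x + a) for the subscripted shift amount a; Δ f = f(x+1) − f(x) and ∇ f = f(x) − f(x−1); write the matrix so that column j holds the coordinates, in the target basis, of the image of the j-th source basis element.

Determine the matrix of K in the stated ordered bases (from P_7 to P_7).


image of 1: 1
image of x: x + 9/2
image of x^2: x^2 + 9x + 9/4
image of x^3: x^3 + (27/2)x^2 + (27/4)x + 43/8
image of x^4: x^4 + 18x^3 + (27/2)x^2 + (43/2)x + 81/16
image of x^5: x^5 + (45/2)x^4 + (45/2)x^3 + (215/4)x^2 + (405/16)x + 307/32
image of x^6: x^6 + 27x^5 + (135/4)x^4 + (215/2)x^3 + (1215/16)x^2 + (921/16)x + 729/64
image of x^7: x^7 + (63/2)x^6 + (189/4)x^5 + (1505/8)x^4 + (2835/16)x^3 + (6447/32)x^2 + (5103/64)x + 2443/128
each image's coordinates form column j of the matrix

the matrix is [[1, 9/2, 9/4, 43/8, 81/16, 307/32, 729/64, 2443/128]; [0, 1, 9, 27/4, 43/2, 405/16, 921/16, 5103/64]; [0, 0, 1, 27/2, 27/2, 215/4, 1215/16, 6447/32]; [0, 0, 0, 1, 18, 45/2, 215/2, 2835/16]; [0, 0, 0, 0, 1, 45/2, 135/4, 1505/8]; [0, 0, 0, 0, 0, 1, 27, 189/4]; [0, 0, 0, 0, 0, 0, 1, 63/2]; [0, 0, 0, 0, 0, 0, 0, 1]] (rows listed top to bottom)


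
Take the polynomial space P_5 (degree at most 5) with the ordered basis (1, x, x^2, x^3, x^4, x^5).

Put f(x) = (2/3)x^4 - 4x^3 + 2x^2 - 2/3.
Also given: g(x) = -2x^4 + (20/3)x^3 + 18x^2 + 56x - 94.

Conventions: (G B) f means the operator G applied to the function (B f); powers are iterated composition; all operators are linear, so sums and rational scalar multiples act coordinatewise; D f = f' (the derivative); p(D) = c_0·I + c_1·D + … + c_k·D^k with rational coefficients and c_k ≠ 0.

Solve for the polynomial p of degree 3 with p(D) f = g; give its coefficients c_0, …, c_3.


D^0 f = (2/3)x^4 - 4x^3 + 2x^2 - 2/3
D^1 f = (8/3)x^3 - 12x^2 + 4x
D^2 f = 8x^2 - 24x + 4
D^3 f = 16x - 24
matching coefficients of g against c_0 f + c_1 Df + … from the top degree down determines the c_i
solution: c_0 = -3, c_1 = -2, c_2 = 0, c_3 = 4

p(D) = -3·I − 2·D + 4·D^3, i.e. c_0 = -3, c_1 = -2, c_2 = 0, c_3 = 4


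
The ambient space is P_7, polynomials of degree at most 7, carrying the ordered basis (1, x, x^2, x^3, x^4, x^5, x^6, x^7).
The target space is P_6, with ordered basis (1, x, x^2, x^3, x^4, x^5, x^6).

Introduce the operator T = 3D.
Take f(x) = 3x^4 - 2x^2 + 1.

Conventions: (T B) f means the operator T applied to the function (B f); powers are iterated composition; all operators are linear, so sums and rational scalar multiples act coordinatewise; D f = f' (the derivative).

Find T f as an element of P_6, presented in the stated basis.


D f = 12x^3 - 4x
(3D) f = 36x^3 - 12x

g(x) = 36x^3 - 12x


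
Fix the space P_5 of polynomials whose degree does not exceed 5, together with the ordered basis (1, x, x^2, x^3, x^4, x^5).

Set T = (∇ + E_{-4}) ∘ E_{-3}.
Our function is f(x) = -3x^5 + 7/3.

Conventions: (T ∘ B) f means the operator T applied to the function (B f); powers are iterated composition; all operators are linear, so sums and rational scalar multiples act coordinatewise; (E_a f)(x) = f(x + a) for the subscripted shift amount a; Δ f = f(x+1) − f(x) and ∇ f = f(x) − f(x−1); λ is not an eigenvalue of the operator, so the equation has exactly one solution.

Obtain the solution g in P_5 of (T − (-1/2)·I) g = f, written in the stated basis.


g(x) = -2x^5 - 40x^4 - 80x^3 + 1680x^2 + 2360x - 143338/9

write g with unknown coordinates in the stated basis and equate coefficients in (T − (-1/2)·I) g = f
solving from the highest basis element down gives g = -2x^5 - 40x^4 - 80x^3 + 1680x^2 + 2360x - 143338/9
check: T g = -2x^5 + 20x^4 + 40x^3 - 840x^2 - 1180x + 71690/9
so T g − (-1/2)·g = -3x^5 + 7/3 = f ✓


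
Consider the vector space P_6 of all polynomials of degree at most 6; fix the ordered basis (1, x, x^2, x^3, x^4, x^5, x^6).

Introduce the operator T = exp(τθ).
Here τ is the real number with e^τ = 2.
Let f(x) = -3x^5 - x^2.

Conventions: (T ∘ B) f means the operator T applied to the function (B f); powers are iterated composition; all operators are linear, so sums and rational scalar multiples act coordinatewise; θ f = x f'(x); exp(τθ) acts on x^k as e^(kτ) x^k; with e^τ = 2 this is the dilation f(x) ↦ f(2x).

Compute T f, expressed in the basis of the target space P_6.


exp(τθ) x^k = e^(kτ) x^k; with e^τ = 2 this sends x^k to 2^k x^k
x^2 ↦ 4 x^2
x^5 ↦ 32 x^5
applying this coordinatewise to f: exp(τθ) f = -96x^5 - 4x^2

g(x) = -96x^5 - 4x^2


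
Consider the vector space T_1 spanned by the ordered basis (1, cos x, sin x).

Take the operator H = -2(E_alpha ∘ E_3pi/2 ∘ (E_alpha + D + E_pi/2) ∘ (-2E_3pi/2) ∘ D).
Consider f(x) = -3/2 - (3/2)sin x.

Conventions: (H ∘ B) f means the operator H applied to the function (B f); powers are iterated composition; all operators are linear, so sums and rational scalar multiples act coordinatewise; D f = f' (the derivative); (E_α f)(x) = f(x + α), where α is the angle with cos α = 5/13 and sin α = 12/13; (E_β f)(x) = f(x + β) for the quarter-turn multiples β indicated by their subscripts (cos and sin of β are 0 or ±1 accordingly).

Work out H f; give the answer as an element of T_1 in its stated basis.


D f = -(3/2)cos x
E_3pi/2 D f = -(3/2)sin x
(-2E_3pi/2) D f = 3sin x
E_alpha (-2E_3pi/2) D f = (36/13)cos x + (15/13)sin x
D (-2E_3pi/2) D f = 3cos x
E_pi/2 (-2E_3pi/2) D f = 3cos x
(E_alpha + D + E_pi/2) (-2E_3pi/2) D f = (114/13)cos x + (15/13)sin x
E_3pi/2 (E_alpha + D + E_pi/2) (-2E_3pi/2) D f = -(15/13)cos x + (114/13)sin x
E_alpha E_3pi/2 (E_alpha + D + E_pi/2) (-2E_3pi/2) D f = (1293/169)cos x + (750/169)sin x
(-2(E_alpha ∘ E_3pi/2 ∘ (E_alpha + D + E_pi/2) ∘ (-2E_3pi/2) ∘ D)) f = -(2586/169)cos x - (1500/169)sin x

the result is g(x) = -(2586/169)cos x - (1500/169)sin x


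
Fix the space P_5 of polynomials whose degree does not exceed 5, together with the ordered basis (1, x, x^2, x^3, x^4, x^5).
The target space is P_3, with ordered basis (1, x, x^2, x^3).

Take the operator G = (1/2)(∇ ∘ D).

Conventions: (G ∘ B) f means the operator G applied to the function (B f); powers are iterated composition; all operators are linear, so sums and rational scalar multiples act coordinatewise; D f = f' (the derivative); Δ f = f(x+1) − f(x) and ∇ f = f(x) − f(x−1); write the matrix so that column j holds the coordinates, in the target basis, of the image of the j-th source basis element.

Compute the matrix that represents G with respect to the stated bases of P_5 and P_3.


the matrix is [[0, 0, 1, -3/2, 2, -5/2]; [0, 0, 0, 3, -6, 10]; [0, 0, 0, 0, 6, -15]; [0, 0, 0, 0, 0, 10]] (rows listed top to bottom)

image of 1: 0
image of x: 0
image of x^2: 1
image of x^3: 3x - 3/2
image of x^4: 6x^2 - 6x + 2
image of x^5: 10x^3 - 15x^2 + 10x - 5/2
each image's coordinates form column j of the matrix


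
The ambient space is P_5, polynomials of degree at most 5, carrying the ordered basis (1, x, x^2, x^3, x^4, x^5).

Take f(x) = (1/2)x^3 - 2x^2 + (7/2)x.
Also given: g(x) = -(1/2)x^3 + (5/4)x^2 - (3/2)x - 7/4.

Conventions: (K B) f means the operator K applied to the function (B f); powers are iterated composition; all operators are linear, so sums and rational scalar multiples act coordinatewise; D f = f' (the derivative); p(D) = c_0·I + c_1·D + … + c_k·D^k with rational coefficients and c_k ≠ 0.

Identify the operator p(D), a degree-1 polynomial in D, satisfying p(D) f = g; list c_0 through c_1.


p(D) = -I − (1/2)·D, i.e. c_0 = -1, c_1 = -1/2

D^0 f = (1/2)x^3 - 2x^2 + (7/2)x
D^1 f = (3/2)x^2 - 4x + 7/2
matching coefficients of g against c_0 f + c_1 Df + … from the top degree down determines the c_i
solution: c_0 = -1, c_1 = -1/2


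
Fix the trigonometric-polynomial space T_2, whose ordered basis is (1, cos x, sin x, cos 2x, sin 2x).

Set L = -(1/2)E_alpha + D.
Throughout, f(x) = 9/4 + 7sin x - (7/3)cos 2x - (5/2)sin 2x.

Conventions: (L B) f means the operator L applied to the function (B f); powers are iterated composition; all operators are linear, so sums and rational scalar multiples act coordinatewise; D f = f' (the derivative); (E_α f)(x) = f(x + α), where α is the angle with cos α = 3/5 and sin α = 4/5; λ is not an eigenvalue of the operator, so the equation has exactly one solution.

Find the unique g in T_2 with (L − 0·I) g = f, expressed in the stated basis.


g(x) = -9/2 - (28/3)cos x - (14/3)sin x + (1042/699)cos 2x - (1169/699)sin 2x

write g with unknown coordinates in the stated basis and equate coefficients in (L − 0·I) g = f
solving from the highest basis element down gives g = -9/2 - (28/3)cos x - (14/3)sin x + (1042/699)cos 2x - (1169/699)sin 2x
check: L g = 9/4 + 7sin x - (7/3)cos 2x - (5/2)sin 2x
so L g − 0·g = 9/4 + 7sin x - (7/3)cos 2x - (5/2)sin 2x = f ✓


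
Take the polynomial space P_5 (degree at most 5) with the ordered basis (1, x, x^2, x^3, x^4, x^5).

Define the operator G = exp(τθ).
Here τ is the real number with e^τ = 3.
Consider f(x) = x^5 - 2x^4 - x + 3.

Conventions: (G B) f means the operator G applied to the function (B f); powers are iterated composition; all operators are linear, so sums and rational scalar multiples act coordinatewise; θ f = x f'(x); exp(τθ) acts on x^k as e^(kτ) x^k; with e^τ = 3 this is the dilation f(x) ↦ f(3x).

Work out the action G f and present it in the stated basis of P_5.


the result is g(x) = 243x^5 - 162x^4 - 3x + 3

exp(τθ) x^k = e^(kτ) x^k; with e^τ = 3 this sends x^k to 3^k x^k
x ↦ 3 x
x^4 ↦ 81 x^4
x^5 ↦ 243 x^5
applying this coordinatewise to f: exp(τθ) f = 243x^5 - 162x^4 - 3x + 3


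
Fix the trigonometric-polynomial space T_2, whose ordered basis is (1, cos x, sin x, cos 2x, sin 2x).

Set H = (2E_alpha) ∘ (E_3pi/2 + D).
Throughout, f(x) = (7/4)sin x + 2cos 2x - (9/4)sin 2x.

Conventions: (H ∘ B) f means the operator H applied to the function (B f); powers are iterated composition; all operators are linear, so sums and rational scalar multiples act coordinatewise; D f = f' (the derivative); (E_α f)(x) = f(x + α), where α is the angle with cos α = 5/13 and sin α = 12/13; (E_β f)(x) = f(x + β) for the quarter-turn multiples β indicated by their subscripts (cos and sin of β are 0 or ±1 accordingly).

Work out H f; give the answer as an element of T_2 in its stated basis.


the result is g(x) = (1127/169)cos 2x + (3953/338)sin 2x

E_3pi/2 f = -(7/4)cos x - 2cos 2x + (9/4)sin 2x
D f = (7/4)cos x - (9/2)cos 2x - 4sin 2x
(E_3pi/2 + D) f = -(13/2)cos 2x - (7/4)sin 2x
E_alpha (E_3pi/2 + D) f = (1127/338)cos 2x + (3953/676)sin 2x
(2E_alpha) (E_3pi/2 + D) f = (1127/169)cos 2x + (3953/338)sin 2x


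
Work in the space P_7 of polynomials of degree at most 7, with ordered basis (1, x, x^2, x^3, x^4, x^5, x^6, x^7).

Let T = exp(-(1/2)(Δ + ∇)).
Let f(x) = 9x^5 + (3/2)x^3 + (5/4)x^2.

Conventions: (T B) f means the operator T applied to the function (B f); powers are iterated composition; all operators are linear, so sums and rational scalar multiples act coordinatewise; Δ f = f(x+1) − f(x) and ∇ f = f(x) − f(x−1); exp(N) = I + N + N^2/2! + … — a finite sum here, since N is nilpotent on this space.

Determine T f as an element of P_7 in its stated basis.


the result is g(x) = 9x^5 - 45x^4 + (183/2)x^3 - (733/4)x^2 + 227x - 439/4

order-1 term: -45x^4 - (189/2)x^2 - (5/2)x - 21/2
order-2 term: 90x^3 + (369/2)x + 5/4
order-3 term: -90x^2 - 183/2
order-4 term: 45x
order-5 term: -9
the series for exp(-(1/2)(Δ + ∇)) f terminates at order 5
exp(-(1/2)(Δ + ∇)) f = 9x^5 - 45x^4 + (183/2)x^3 - (733/4)x^2 + 227x - 439/4


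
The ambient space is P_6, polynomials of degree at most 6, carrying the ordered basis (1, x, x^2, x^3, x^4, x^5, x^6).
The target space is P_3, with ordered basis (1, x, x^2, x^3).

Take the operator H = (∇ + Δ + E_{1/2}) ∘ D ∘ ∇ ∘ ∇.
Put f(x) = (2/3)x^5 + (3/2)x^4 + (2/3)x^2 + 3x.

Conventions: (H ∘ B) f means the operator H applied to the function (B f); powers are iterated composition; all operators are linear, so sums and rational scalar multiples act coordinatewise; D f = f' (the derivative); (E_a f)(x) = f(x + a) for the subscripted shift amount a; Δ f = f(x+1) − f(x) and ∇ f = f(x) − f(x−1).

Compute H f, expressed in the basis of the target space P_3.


∇ f = (10/3)x^4 - (2/3)x^3 - (7/3)x^2 + 4x + 3/2
∇ ∇ f = (40/3)x^3 - 22x^2 + (32/3)x + 7/3
D (∇ ∘ ∇) f = 40x^2 - 44x + 32/3
∇ D (∇ ∘ ∇) f = 80x - 84
Δ D (∇ ∘ ∇) f = 80x - 4
E_{1/2} D (∇ ∘ ∇) f = 40x^2 - 4x - 4/3
(∇ + Δ + E_{1/2}) D (∇ ∘ ∇) f = 40x^2 + 156x - 268/3

the image equals g(x) = 40x^2 + 156x - 268/3


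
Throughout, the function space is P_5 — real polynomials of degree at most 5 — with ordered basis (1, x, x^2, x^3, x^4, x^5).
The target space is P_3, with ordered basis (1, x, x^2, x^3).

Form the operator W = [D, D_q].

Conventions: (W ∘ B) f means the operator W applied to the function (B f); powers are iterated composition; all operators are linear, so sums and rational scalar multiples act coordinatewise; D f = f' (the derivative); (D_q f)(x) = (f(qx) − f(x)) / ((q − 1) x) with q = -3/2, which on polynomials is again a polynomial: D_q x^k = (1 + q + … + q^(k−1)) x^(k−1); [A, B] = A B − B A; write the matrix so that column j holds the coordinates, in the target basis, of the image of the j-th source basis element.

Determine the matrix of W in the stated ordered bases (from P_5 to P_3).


the matrix is [[0, 0, -5/2, 0, 0, 0]; [0, 0, 0, 5, 0, 0]; [0, 0, 0, 0, -95/8, 0]; [0, 0, 0, 0, 0, 175/8]] (rows listed top to bottom)

image of 1: 0
image of x: 0
image of x^2: -5/2
image of x^3: 5x
image of x^4: -(95/8)x^2
image of x^5: (175/8)x^3
each image's coordinates form column j of the matrix


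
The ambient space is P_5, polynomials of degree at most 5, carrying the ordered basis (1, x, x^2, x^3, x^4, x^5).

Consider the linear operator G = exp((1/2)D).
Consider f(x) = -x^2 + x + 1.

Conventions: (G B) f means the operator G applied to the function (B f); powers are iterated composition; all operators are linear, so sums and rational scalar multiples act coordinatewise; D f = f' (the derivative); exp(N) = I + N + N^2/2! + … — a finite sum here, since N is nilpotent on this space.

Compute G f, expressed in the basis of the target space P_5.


the image equals g(x) = -x^2 + 5/4

order-1 term: -x + 1/2
order-2 term: -1/4
the series for exp((1/2)D) f terminates at order 2
exp((1/2)D) f = -x^2 + 5/4


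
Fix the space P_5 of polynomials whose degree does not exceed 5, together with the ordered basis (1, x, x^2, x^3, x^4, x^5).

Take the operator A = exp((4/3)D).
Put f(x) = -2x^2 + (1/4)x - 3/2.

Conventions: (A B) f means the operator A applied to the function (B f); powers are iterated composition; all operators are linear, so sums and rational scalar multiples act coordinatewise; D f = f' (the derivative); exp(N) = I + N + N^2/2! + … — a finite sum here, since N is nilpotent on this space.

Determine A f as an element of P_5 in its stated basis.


the result is g(x) = -2x^2 - (61/12)x - 85/18

order-1 term: -(16/3)x + 1/3
order-2 term: -32/9
the series for exp((4/3)D) f terminates at order 2
exp((4/3)D) f = -2x^2 - (61/12)x - 85/18


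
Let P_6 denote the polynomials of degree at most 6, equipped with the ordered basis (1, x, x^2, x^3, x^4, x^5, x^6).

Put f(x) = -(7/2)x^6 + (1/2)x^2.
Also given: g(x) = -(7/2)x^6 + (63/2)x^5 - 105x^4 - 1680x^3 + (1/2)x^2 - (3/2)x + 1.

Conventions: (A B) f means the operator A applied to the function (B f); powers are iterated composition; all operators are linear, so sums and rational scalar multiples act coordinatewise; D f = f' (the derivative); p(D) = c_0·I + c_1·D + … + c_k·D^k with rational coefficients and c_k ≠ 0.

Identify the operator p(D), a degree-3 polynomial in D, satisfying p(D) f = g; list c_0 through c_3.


D^0 f = -(7/2)x^6 + (1/2)x^2
D^1 f = -21x^5 + x
D^2 f = -105x^4 + 1
D^3 f = -420x^3
matching coefficients of g against c_0 f + c_1 Df + … from the top degree down determines the c_i
solution: c_0 = 1, c_1 = -3/2, c_2 = 1, c_3 = 4

c_0 = 1, c_1 = -3/2, c_2 = 1, c_3 = 4


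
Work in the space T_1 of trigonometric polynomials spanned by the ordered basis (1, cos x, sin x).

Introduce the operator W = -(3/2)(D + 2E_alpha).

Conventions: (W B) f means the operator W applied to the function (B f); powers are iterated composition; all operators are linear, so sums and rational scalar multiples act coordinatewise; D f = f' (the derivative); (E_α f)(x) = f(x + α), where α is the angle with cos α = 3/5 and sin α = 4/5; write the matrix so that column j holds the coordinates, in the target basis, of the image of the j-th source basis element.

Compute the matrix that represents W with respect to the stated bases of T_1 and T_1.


image of 1: -3
image of cos x: -(9/5)cos x + (39/10)sin x
image of sin x: -(39/10)cos x - (9/5)sin x
each image's coordinates form column j of the matrix

the matrix is [[-3, 0, 0]; [0, -9/5, -39/10]; [0, 39/10, -9/5]] (rows listed top to bottom)


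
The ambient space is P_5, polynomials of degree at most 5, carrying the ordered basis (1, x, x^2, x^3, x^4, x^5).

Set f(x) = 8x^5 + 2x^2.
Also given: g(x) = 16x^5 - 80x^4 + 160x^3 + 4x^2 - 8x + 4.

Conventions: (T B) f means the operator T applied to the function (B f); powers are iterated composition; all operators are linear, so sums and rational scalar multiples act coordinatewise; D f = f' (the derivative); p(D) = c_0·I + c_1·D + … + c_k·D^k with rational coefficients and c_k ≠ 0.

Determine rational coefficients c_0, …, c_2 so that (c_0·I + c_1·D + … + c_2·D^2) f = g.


p(D) = 2·I − 2·D + D^2, i.e. c_0 = 2, c_1 = -2, c_2 = 1

D^0 f = 8x^5 + 2x^2
D^1 f = 40x^4 + 4x
D^2 f = 160x^3 + 4
matching coefficients of g against c_0 f + c_1 Df + … from the top degree down determines the c_i
solution: c_0 = 2, c_1 = -2, c_2 = 1


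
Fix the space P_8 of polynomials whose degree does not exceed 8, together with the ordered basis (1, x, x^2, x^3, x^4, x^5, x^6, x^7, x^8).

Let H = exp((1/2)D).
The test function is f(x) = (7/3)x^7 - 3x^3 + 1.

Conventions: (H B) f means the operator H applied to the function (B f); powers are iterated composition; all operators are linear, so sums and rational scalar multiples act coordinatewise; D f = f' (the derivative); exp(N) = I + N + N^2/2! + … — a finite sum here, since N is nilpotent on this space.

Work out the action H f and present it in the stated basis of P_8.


the image equals g(x) = (7/3)x^7 + (49/6)x^6 + (49/4)x^5 + (245/24)x^4 + (101/48)x^3 - (95/32)x^2 - (383/192)x + 247/384

order-1 term: (49/6)x^6 - (9/2)x^2
order-2 term: (49/4)x^5 - (9/4)x
order-3 term: (245/24)x^4 - 3/8
order-4 term: (245/48)x^3
order-5 term: (49/32)x^2
order-6 term: (49/192)x
order-7 term: 7/384
the series for exp((1/2)D) f terminates at order 7
exp((1/2)D) f = (7/3)x^7 + (49/6)x^6 + (49/4)x^5 + (245/24)x^4 + (101/48)x^3 - (95/32)x^2 - (383/192)x + 247/384


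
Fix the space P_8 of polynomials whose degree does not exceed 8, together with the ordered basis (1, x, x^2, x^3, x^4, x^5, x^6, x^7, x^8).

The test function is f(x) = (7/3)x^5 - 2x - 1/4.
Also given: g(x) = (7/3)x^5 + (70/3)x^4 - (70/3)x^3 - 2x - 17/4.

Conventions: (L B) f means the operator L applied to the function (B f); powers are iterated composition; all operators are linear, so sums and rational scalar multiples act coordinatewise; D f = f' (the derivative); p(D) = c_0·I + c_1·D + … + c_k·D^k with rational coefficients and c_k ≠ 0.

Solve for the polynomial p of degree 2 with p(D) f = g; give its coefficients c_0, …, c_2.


p(D) = I + 2·D − (1/2)·D^2, i.e. c_0 = 1, c_1 = 2, c_2 = -1/2

D^0 f = (7/3)x^5 - 2x - 1/4
D^1 f = (35/3)x^4 - 2
D^2 f = (140/3)x^3
matching coefficients of g against c_0 f + c_1 Df + … from the top degree down determines the c_i
solution: c_0 = 1, c_1 = 2, c_2 = -1/2


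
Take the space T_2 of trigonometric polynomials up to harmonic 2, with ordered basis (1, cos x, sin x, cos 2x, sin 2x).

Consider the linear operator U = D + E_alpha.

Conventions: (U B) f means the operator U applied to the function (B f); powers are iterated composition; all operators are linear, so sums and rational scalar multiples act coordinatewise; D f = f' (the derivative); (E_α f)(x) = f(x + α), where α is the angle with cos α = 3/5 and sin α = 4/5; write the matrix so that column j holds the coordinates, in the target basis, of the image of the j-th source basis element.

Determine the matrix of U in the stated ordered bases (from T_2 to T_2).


image of 1: 1
image of cos x: (3/5)cos x - (9/5)sin x
image of sin x: (9/5)cos x + (3/5)sin x
image of cos 2x: -(7/25)cos 2x - (74/25)sin 2x
image of sin 2x: (74/25)cos 2x - (7/25)sin 2x
each image's coordinates form column j of the matrix

the matrix is [[1, 0, 0, 0, 0]; [0, 3/5, 9/5, 0, 0]; [0, -9/5, 3/5, 0, 0]; [0, 0, 0, -7/25, 74/25]; [0, 0, 0, -74/25, -7/25]] (rows listed top to bottom)


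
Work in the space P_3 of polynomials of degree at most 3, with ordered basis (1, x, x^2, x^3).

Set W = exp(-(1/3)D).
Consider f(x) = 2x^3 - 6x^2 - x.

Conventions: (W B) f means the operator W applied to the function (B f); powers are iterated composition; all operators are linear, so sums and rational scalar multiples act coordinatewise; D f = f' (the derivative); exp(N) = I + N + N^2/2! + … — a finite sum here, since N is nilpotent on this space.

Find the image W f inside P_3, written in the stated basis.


order-1 term: -2x^2 + 4x + 1/3
order-2 term: (2/3)x - 2/3
order-3 term: -2/27
the series for exp(-(1/3)D) f terminates at order 3
exp(-(1/3)D) f = 2x^3 - 8x^2 + (11/3)x - 11/27

g(x) = 2x^3 - 8x^2 + (11/3)x - 11/27


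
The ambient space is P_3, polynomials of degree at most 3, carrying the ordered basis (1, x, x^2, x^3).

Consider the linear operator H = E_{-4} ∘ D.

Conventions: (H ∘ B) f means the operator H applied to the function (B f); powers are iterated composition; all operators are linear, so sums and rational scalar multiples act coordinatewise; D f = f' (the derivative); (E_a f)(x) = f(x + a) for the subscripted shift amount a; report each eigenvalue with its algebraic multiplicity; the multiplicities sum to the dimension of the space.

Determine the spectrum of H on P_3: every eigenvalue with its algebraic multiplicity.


image of 1: 0
image of x: 1
image of x^2: 2x - 8
image of x^3: 3x^2 - 24x + 48
the matrix is upper triangular; its diagonal is (0, 0, 0, 0)
for a triangular matrix the eigenvalues are the diagonal entries, with algebraic multiplicity their repetition count

λ = 0 (multiplicity 4)


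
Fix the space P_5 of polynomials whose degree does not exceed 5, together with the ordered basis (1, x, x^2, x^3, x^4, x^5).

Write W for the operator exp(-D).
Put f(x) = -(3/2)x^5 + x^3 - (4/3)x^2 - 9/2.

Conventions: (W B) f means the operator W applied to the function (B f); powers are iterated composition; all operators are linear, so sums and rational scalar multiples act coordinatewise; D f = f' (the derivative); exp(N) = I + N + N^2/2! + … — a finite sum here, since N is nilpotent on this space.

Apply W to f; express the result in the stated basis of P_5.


order-1 term: (15/2)x^4 - 3x^2 + (8/3)x
order-2 term: -15x^3 + 3x - 4/3
order-3 term: 15x^2 - 1
order-4 term: -(15/2)x
order-5 term: 3/2
the series for exp(-D) f terminates at order 5
exp(-D) f = -(3/2)x^5 + (15/2)x^4 - 14x^3 + (32/3)x^2 - (11/6)x - 16/3

the result is g(x) = -(3/2)x^5 + (15/2)x^4 - 14x^3 + (32/3)x^2 - (11/6)x - 16/3


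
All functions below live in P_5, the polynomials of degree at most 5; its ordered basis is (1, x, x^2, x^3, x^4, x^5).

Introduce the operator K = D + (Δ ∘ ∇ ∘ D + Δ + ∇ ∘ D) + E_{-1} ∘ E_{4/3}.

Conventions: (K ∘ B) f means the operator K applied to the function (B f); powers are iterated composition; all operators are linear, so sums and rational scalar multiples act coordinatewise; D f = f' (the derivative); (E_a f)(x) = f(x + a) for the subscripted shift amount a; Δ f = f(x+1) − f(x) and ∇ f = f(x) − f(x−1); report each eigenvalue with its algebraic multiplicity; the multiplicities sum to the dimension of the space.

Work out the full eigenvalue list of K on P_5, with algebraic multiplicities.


image of 1: 1
image of x: x + 7/3
image of x^2: x^2 + (14/3)x + 28/9
image of x^3: x^3 + 7x^2 + (28/3)x + 109/27
image of x^4: x^4 + (28/3)x^3 + (56/3)x^2 + (436/27)x + 406/81
image of x^5: x^5 + (35/3)x^4 + (280/9)x^3 + (1090/27)x^2 + (2030/81)x + 1459/243
the matrix is upper triangular; its diagonal is (1, 1, 1, 1, 1, 1)
for a triangular matrix the eigenvalues are the diagonal entries, with algebraic multiplicity their repetition count

λ = 1 (multiplicity 6)


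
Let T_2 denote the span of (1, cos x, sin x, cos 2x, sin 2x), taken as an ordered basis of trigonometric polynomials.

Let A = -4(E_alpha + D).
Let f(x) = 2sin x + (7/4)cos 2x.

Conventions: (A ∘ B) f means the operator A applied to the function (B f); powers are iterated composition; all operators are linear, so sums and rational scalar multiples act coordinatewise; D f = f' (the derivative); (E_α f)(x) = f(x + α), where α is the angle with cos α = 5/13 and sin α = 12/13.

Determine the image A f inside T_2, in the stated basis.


g(x) = -(200/13)cos x - (40/13)sin x + (833/169)cos 2x + (3206/169)sin 2x

E_alpha f = (24/13)cos x + (10/13)sin x - (833/676)cos 2x - (210/169)sin 2x
D f = 2cos x - (7/2)sin 2x
(E_alpha + D) f = (50/13)cos x + (10/13)sin x - (833/676)cos 2x - (1603/338)sin 2x
(-4(E_alpha + D)) f = -(200/13)cos x - (40/13)sin x + (833/169)cos 2x + (3206/169)sin 2x


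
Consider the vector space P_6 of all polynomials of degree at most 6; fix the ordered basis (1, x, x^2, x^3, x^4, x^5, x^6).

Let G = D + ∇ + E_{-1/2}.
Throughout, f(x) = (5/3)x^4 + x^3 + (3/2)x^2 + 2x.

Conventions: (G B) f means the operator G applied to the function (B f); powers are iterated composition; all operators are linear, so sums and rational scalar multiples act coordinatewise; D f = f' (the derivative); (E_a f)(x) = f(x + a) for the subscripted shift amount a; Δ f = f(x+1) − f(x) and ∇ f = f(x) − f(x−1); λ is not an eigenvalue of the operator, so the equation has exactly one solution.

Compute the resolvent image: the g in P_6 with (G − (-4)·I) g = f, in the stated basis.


write g with unknown coordinates in the stated basis and equate coefficients in (G − (-4)·I) g = f
solving from the highest basis element down gives g = (1/3)x^4 - (1/5)x^3 + (39/50)x^2 - (587/1500)x + 3319/10000
check: G g = (1/3)x^4 + (9/5)x^3 - (81/50)x^2 + (1337/375)x - 3319/2500
so G g − (-4)·g = (5/3)x^4 + x^3 + (3/2)x^2 + 2x = f ✓

the result is g(x) = (1/3)x^4 - (1/5)x^3 + (39/50)x^2 - (587/1500)x + 3319/10000


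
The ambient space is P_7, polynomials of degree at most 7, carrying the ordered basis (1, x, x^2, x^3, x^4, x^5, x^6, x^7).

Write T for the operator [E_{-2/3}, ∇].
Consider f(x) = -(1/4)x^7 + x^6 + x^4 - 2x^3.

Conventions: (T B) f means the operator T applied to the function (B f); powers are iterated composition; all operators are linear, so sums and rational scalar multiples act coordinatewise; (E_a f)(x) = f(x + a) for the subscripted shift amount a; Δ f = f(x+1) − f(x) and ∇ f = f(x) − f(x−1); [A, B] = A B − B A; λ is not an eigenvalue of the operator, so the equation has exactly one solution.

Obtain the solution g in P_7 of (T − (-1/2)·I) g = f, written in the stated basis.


the image equals g(x) = -(1/2)x^7 + 2x^6 + 2x^4 - 4x^3

write g with unknown coordinates in the stated basis and equate coefficients in (T − (-1/2)·I) g = f
solving from the highest basis element down gives g = -(1/2)x^7 + 2x^6 + 2x^4 - 4x^3
check: T g = 0
so T g − (-1/2)·g = -(1/4)x^7 + x^6 + x^4 - 2x^3 = f ✓


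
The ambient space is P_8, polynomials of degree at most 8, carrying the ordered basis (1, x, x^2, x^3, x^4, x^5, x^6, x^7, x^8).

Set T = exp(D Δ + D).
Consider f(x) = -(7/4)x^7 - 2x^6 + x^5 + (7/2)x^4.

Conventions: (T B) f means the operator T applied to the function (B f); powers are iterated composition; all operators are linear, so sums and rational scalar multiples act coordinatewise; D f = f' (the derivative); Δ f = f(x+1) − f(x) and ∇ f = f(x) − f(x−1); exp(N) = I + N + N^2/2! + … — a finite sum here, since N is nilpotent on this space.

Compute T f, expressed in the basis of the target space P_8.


order-1 term: -(49/4)x^6 - (171/2)x^5 - (955/4)x^4 - 331x^3 - (927/4)x^2 - (143/2)x - 21/4
order-2 term: -(147/4)x^5 - (795/2)x^4 - 1700x^3 - 3579x^2 - 3696x - 1492
order-3 term: -(245/4)x^4 - 775x^3 - (7315/2)x^2 - 7621x - 23637/4
order-4 term: -(245/4)x^3 - 765x^2 - 3175x - 8753/2
order-5 term: -(147/4)x^2 - (759/2)x - 3911/4
order-6 term: -(49/4)x - 151/2
order-7 term: -7/4
the series for exp(D Δ + D) f terminates at order 7
exp(D Δ + D) f = -(7/4)x^7 - (57/4)x^6 - (485/4)x^5 - 694x^4 - (11469/4)x^3 - 8270x^2 - (59821/4)x - 12838

g(x) = -(7/4)x^7 - (57/4)x^6 - (485/4)x^5 - 694x^4 - (11469/4)x^3 - 8270x^2 - (59821/4)x - 12838


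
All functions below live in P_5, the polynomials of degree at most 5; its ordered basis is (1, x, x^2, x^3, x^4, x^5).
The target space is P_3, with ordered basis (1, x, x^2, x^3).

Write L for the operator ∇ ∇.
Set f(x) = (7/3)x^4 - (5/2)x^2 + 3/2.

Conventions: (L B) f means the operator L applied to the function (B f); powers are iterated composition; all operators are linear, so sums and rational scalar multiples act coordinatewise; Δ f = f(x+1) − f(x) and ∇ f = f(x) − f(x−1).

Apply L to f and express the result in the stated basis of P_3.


g(x) = 28x^2 - 56x + 83/3

∇ f = (28/3)x^3 - 14x^2 + (13/3)x + 1/6
∇ ∇ f = 28x^2 - 56x + 83/3


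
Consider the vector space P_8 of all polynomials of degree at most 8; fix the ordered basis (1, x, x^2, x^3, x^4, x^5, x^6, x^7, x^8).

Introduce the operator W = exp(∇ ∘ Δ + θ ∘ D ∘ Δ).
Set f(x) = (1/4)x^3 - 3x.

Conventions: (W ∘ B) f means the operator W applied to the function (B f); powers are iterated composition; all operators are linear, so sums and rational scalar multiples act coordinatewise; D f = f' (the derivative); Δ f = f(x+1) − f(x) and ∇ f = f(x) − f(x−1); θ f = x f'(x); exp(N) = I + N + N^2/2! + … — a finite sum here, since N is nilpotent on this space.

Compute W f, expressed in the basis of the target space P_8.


order-1 term: 3x
the series for exp(∇ ∘ Δ + θ ∘ D ∘ Δ) f terminates at order 1
exp(∇ ∘ Δ + θ ∘ D ∘ Δ) f = (1/4)x^3

the result is g(x) = (1/4)x^3


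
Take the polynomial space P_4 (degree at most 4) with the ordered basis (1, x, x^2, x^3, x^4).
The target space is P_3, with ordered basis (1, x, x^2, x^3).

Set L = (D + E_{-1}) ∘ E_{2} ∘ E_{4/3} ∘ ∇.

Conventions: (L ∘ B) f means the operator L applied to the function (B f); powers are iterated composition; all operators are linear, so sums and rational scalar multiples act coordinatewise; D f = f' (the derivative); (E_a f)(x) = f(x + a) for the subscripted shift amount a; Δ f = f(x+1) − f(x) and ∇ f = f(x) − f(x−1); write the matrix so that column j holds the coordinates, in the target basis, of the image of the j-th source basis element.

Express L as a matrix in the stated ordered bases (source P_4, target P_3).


image of 1: 0
image of x: 1
image of x^2: 2x + 17/3
image of x^3: 3x^2 + 17x + 82/3
image of x^4: 4x^3 + 34x^2 + (328/3)x + 3343/27
each image's coordinates form column j of the matrix

the matrix is [[0, 1, 17/3, 82/3, 3343/27]; [0, 0, 2, 17, 328/3]; [0, 0, 0, 3, 34]; [0, 0, 0, 0, 4]] (rows listed top to bottom)


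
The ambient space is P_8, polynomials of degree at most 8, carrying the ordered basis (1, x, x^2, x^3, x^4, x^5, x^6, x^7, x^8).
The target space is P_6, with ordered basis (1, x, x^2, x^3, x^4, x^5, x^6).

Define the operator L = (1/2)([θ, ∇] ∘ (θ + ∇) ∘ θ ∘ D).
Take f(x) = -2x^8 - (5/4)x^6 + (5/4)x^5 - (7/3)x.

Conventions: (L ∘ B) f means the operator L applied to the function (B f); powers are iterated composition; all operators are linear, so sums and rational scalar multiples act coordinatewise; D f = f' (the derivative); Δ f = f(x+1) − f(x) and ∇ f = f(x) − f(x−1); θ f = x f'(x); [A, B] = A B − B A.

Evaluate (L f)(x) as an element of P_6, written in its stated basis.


D f = -16x^7 - (15/2)x^5 + (25/4)x^4 - 7/3
θ D f = -112x^7 - (75/2)x^5 + 25x^4
θ (θ ∘ D) f = -784x^7 - (375/2)x^5 + 100x^4
∇ (θ ∘ D) f = -784x^6 + 2352x^5 - (8215/2)x^4 + 4395x^3 - 2877x^2 + (2143/2)x - 349/2
(θ + ∇) (θ ∘ D) f = -784x^7 - 784x^6 + (4329/2)x^5 - (8015/2)x^4 + 4395x^3 - 2877x^2 + (2143/2)x - 349/2
∇ (θ + ∇) (θ ∘ D) f = -5488x^6 + 11760x^5 - (9715/2)x^4 - 25915x^3 + 54171x^2 - (90015/2)x + 29031/2
θ ∇ (θ + ∇) (θ ∘ D) f = -32928x^6 + 58800x^5 - 19430x^4 - 77745x^3 + 108342x^2 - (90015/2)x
θ (θ + ∇) (θ ∘ D) f = -5488x^7 - 4704x^6 + (21645/2)x^5 - 16030x^4 + 13185x^3 - 5754x^2 + (2143/2)x
∇ θ (θ + ∇) (θ ∘ D) f = -38416x^6 + 87024x^5 - (134815/2)x^4 - 74345x^3 + 199272x^2 - (318207/2)x + 46079
[θ, ∇] (θ + ∇) (θ ∘ D) f = 5488x^6 - 28224x^5 + (95955/2)x^4 - 3400x^3 - 90930x^2 + 114096x - 46079
((1/2)([θ, ∇] ∘ (θ + ∇) ∘ θ ∘ D)) f = 2744x^6 - 14112x^5 + (95955/4)x^4 - 1700x^3 - 45465x^2 + 57048x - 46079/2

the result is g(x) = 2744x^6 - 14112x^5 + (95955/4)x^4 - 1700x^3 - 45465x^2 + 57048x - 46079/2


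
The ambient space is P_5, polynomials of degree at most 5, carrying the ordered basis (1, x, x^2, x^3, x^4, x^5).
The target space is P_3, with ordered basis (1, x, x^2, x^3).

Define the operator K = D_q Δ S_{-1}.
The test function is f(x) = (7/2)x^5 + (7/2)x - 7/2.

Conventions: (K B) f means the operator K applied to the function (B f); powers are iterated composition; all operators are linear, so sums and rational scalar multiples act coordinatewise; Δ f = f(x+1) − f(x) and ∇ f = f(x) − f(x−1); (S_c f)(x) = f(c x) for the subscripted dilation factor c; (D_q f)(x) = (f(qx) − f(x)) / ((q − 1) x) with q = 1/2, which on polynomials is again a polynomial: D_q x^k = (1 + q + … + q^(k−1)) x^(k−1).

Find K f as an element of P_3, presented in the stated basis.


the result is g(x) = -(525/16)x^3 - (245/4)x^2 - (105/2)x - 35/2

S_{-1} f = -(7/2)x^5 - (7/2)x - 7/2
Δ S_{-1} f = -(35/2)x^4 - 35x^3 - 35x^2 - (35/2)x - 7
D_q (Δ S_{-1}) f = -(525/16)x^3 - (245/4)x^2 - (105/2)x - 35/2


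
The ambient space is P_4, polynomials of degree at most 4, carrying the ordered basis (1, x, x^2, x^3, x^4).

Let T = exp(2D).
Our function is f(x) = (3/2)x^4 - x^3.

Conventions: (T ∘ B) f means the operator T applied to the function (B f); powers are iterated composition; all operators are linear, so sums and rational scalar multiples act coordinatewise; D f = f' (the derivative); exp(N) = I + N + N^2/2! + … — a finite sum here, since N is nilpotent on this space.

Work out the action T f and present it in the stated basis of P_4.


order-1 term: 12x^3 - 6x^2
order-2 term: 36x^2 - 12x
order-3 term: 48x - 8
order-4 term: 24
the series for exp(2D) f terminates at order 4
exp(2D) f = (3/2)x^4 + 11x^3 + 30x^2 + 36x + 16

g(x) = (3/2)x^4 + 11x^3 + 30x^2 + 36x + 16


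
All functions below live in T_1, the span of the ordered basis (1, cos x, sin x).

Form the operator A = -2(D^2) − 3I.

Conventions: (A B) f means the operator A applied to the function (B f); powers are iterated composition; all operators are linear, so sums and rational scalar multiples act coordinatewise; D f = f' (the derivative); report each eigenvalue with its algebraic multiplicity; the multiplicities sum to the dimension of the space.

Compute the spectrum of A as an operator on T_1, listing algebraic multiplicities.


image of 1: -3
image of cos x: -cos x
image of sin x: -sin x
the matrix is diagonal; its diagonal is (-3, -1, -1)
for a triangular matrix the eigenvalues are the diagonal entries, with algebraic multiplicity their repetition count

λ = -3 (multiplicity 1), λ = -1 (multiplicity 2)


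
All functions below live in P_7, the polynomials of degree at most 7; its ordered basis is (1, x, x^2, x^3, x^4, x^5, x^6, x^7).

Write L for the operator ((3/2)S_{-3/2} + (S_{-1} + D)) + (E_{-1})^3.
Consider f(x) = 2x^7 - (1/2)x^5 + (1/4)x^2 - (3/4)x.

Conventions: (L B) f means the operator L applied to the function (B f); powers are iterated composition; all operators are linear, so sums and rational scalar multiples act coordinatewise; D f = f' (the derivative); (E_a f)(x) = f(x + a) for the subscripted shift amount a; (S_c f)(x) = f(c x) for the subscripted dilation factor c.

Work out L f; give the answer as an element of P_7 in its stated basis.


g(x) = -(6561/128)x^7 - 28x^6 + (49113/128)x^5 - 1885x^4 + 5625x^3 - (322229/32)x^2 + (160067/16)x - 16995/4

S_{-3/2} f = -(2187/64)x^7 + (243/64)x^5 + (9/16)x^2 + (9/8)x
((3/2)S_{-3/2}) f = -(6561/128)x^7 + (729/128)x^5 + (27/32)x^2 + (27/16)x
S_{-1} f = -2x^7 + (1/2)x^5 + (1/4)x^2 + (3/4)x
D f = 14x^6 - (5/2)x^4 + (1/2)x - 3/4
(S_{-1} + D) f = -2x^7 + 14x^6 + (1/2)x^5 - (5/2)x^4 + (1/4)x^2 + (5/4)x - 3/4
((3/2)S_{-3/2} + (S_{-1} + D)) f = -(6817/128)x^7 + 14x^6 + (793/128)x^5 - (5/2)x^4 + (35/32)x^2 + (47/16)x - 3/4
E_{-1} f = 2x^7 - 14x^6 + (83/2)x^5 - (135/2)x^4 + 65x^3 - (147/4)x^2 + (41/4)x - 1/2
E_{-1} E_{-1} f = 2x^7 - 28x^6 + (335/2)x^5 - 555x^4 + 1100x^3 - (5215/4)x^2 + (3417/4)x - 475/2
E_{-1} E_{-1} E_{-1} f = 2x^7 - 42x^6 + (755/2)x^5 - (3765/2)x^4 + 5625x^3 - (40283/4)x^2 + (40005/4)x - 4248
(((3/2)S_{-3/2} + (S_{-1} + D)) + (E_{-1})^3) f = -(6561/128)x^7 - 28x^6 + (49113/128)x^5 - 1885x^4 + 5625x^3 - (322229/32)x^2 + (160067/16)x - 16995/4
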